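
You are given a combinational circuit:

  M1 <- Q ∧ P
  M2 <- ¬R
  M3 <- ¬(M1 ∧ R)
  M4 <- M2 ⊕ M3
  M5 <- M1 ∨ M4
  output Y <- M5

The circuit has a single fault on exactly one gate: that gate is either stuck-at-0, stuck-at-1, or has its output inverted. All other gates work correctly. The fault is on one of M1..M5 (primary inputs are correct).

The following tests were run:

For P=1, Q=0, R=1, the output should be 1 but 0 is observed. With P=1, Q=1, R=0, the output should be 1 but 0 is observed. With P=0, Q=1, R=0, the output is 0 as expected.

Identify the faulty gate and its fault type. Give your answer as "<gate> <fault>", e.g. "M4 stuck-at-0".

M5 stuck-at-0

Fault-free values for test 1 (P=1, Q=0, R=1): M1=0, M2=0, M3=1, M4=1, M5=1, giving Y=1. Observed 0.
Test 1: faults giving observed 0 are {M2 stuck-at-1, M2 inverted output, M3 stuck-at-0, M3 inverted output, M4 stuck-at-0, M4 inverted output, M5 stuck-at-0, M5 inverted output}.
Test 2 (P=1, Q=1, R=0): fault-free M1=1, M2=1, M3=1, M4=0, M5=1 → 1; observed 0. Eliminates M2 stuck-at-1, M2 inverted output, M3 stuck-at-0, M3 inverted output, M4 stuck-at-0, M4 inverted output.
Test 3 (P=0, Q=1, R=0): fault-free M1=0, M2=1, M3=1, M4=0, M5=0 → 0; observed 0. Eliminates M5 inverted output.
Only M5 stuck-at-0 is consistent with every test.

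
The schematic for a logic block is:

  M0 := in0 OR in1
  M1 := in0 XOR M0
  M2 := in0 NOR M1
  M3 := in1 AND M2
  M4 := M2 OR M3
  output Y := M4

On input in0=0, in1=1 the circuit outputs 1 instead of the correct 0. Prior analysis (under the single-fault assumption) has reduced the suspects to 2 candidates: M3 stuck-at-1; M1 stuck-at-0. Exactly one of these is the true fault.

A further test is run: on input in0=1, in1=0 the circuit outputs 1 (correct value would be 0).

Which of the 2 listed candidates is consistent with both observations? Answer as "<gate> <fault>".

M3 stuck-at-1

Evaluate each candidate on input in0=1, in1=0:
  M3 stuck-at-1: M0=1, M1=0, M2=0, M3=1 [stuck-at-1], M4=1 → 1 — matches
  M1 stuck-at-0: M0=1, M1=0 [stuck-at-0], M2=0, M3=0, M4=0 → 0 — eliminated
Only M3 stuck-at-1 reproduces the observed 1.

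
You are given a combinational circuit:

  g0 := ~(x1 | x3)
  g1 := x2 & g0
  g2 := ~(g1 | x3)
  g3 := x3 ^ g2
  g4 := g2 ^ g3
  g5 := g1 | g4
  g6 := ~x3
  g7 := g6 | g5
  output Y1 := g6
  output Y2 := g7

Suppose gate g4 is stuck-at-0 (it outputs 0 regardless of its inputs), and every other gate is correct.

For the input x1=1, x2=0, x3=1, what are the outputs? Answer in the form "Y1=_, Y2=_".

Propagate with g4 forced: g0=0, g1=0, g2=0, g3=1, g4=0 [stuck-at-0], g5=0, g6=0, g7=0.
So the outputs are Y1=0, Y2=0. (Without the fault they would be Y1=0, Y2=1.)

Y1=0, Y2=0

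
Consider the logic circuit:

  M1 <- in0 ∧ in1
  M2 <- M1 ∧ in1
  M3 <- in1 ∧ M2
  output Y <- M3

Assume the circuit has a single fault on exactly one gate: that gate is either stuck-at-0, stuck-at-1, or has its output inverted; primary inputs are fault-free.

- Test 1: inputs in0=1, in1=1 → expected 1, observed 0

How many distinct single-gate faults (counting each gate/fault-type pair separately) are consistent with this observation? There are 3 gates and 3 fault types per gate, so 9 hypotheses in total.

Fault-free: M1=1, M2=1, M3=1 → 1. Observed 0.
  M1 stuck-at-0: output 0 ✓
  M1 stuck-at-1: output 1 ✗
  M1 inverted output: output 0 ✓
  M2 stuck-at-0: output 0 ✓
  M2 stuck-at-1: output 1 ✗
  M2 inverted output: output 0 ✓
  M3 stuck-at-0: output 0 ✓
  M3 stuck-at-1: output 1 ✗
  M3 inverted output: output 0 ✓
Consistent faults: {M1 stuck-at-0, M1 inverted output, M2 stuck-at-0, M2 inverted output, M3 stuck-at-0, M3 inverted output} — 6 in all.

6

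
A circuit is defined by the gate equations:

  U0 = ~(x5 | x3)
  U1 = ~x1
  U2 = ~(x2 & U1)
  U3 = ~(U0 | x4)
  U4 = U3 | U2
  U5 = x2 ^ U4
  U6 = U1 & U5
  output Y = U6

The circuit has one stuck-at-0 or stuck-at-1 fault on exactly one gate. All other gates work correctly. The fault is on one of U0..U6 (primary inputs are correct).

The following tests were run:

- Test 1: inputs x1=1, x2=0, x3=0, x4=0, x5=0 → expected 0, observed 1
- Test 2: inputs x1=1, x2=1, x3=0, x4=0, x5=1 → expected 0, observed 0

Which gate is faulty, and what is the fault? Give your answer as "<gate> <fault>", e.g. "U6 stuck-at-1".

U1 stuck-at-1

Fault-free values for test 1 (x1=1, x2=0, x3=0, x4=0, x5=0): U0=1, U1=0, U2=1, U3=0, U4=1, U5=1, U6=0, giving Y=0. Observed 1.
Test 1: faults giving observed 1 are {U1 stuck-at-1, U6 stuck-at-1}.
Test 2 (x1=1, x2=1, x3=0, x4=0, x5=1): fault-free U0=0, U1=0, U2=1, U3=1, U4=1, U5=0, U6=0 → 0; observed 0. Eliminates U6 stuck-at-1.
Only U1 stuck-at-1 is consistent with every test.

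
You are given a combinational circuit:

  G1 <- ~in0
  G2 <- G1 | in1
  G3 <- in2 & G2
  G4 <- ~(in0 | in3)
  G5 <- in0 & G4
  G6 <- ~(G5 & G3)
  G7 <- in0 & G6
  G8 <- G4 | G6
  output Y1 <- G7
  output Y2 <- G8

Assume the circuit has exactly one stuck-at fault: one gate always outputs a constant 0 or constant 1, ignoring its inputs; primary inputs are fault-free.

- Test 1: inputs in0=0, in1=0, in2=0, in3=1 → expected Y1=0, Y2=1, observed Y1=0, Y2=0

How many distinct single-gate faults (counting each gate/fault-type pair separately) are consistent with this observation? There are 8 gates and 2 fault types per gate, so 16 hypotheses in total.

Fault-free: G1=1, G2=1, G3=0, G4=0, G5=0, G6=1, G7=0, G8=1 → Y1=0, Y2=1. Observed Y1=0, Y2=0.
  G1: none of the 2 fault types match ✗
  G2: none of the 2 fault types match ✗
  G3: none of the 2 fault types match ✗
  G4: none of the 2 fault types match ✗
  G5: none of the 2 fault types match ✗
  G6: stuck-at-0 ✓; others ✗
  G7: none of the 2 fault types match ✗
  G8: stuck-at-0 ✓; others ✗
Consistent faults: {G6 stuck-at-0, G8 stuck-at-0} — 2 in all.

2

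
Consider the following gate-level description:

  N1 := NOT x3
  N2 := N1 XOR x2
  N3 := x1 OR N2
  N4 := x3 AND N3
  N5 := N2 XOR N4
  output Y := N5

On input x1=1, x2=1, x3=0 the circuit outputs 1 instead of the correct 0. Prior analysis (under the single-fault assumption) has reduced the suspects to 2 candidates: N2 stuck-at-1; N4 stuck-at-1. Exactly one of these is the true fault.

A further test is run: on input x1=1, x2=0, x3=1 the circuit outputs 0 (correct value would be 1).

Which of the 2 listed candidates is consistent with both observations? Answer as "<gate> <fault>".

Evaluate each candidate on input x1=1, x2=0, x3=1:
  N2 stuck-at-1: N1=0, N2=1 [stuck-at-1], N3=1, N4=1, N5=0 → 0 — matches
  N4 stuck-at-1: N1=0, N2=0, N3=1, N4=1 [stuck-at-1], N5=1 → 1 — eliminated
Only N2 stuck-at-1 reproduces the observed 0.

N2 stuck-at-1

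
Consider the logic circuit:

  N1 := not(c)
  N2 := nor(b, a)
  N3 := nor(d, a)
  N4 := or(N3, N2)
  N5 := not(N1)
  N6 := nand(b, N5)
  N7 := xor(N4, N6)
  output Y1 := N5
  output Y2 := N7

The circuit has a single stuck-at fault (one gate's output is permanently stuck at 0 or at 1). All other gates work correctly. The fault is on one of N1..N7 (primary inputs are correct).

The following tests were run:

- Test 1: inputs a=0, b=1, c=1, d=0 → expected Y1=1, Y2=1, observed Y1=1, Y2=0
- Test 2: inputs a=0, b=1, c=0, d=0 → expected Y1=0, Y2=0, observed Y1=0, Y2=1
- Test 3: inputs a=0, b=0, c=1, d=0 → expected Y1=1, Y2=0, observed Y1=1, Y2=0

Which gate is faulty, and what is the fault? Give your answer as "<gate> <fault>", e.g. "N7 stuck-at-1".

N3 stuck-at-0

Fault-free values for test 1 (a=0, b=1, c=1, d=0): N1=0, N2=0, N3=1, N4=1, N5=1, N6=0, N7=1, giving Y1=1, Y2=1. Observed Y1=1, Y2=0.
Test 1: faults giving observed Y1=1, Y2=0 are {N3 stuck-at-0, N4 stuck-at-0, N6 stuck-at-1, N7 stuck-at-0}.
Test 2 (a=0, b=1, c=0, d=0): fault-free N1=1, N2=0, N3=1, N4=1, N5=0, N6=1, N7=0 → Y1=0, Y2=0; observed Y1=0, Y2=1. Eliminates N6 stuck-at-1, N7 stuck-at-0.
Test 3 (a=0, b=0, c=1, d=0): fault-free N1=0, N2=1, N3=1, N4=1, N5=1, N6=1, N7=0 → Y1=1, Y2=0; observed Y1=1, Y2=0. Eliminates N4 stuck-at-0.
Only N3 stuck-at-0 is consistent with every test.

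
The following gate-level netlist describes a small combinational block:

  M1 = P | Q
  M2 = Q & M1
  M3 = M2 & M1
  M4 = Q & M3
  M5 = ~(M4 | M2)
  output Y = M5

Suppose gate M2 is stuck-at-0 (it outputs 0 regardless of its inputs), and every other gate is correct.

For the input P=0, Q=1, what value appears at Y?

1

Propagate with M2 forced: M1=1, M2=0 [stuck-at-0], M3=0, M4=0, M5=1.
So Y = 1. (Without the fault it would be 0.)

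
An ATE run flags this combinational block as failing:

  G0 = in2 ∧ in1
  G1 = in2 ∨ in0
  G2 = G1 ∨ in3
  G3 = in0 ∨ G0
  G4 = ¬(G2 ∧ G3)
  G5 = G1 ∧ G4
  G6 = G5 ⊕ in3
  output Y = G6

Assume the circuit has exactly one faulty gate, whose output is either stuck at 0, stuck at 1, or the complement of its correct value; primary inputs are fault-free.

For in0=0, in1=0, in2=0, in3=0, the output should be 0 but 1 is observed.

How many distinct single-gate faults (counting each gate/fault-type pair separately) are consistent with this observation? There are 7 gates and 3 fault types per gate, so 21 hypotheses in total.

Fault-free: G0=0, G1=0, G2=0, G3=0, G4=1, G5=0, G6=0 → 0. Observed 1.
  G0: none of the 3 fault types match ✗
  G1: stuck-at-1, inverted output ✓; others ✗
  G2: none of the 3 fault types match ✗
  G3: none of the 3 fault types match ✗
  G4: none of the 3 fault types match ✗
  G5: stuck-at-1, inverted output ✓; others ✗
  G6: stuck-at-1, inverted output ✓; others ✗
Consistent faults: {G1 stuck-at-1, G1 inverted output, G5 stuck-at-1, G5 inverted output, G6 stuck-at-1, G6 inverted output} — 6 in all.

6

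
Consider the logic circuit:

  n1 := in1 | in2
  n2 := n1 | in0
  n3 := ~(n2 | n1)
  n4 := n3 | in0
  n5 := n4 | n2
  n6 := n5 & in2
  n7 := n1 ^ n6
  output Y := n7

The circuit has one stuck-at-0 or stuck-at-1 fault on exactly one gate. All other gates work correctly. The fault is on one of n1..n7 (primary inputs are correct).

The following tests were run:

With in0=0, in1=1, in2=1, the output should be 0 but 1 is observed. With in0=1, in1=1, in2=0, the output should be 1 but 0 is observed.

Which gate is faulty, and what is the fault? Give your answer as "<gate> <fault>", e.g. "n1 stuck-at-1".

n1 stuck-at-0

Fault-free values for test 1 (in0=0, in1=1, in2=1): n1=1, n2=1, n3=0, n4=0, n5=1, n6=1, n7=0, giving Y=0. Observed 1.
Test 1: faults giving observed 1 are {n1 stuck-at-0, n2 stuck-at-0, n5 stuck-at-0, n6 stuck-at-0, n7 stuck-at-1}.
Test 2 (in0=1, in1=1, in2=0): fault-free n1=1, n2=1, n3=0, n4=1, n5=1, n6=0, n7=1 → 1; observed 0. Eliminates n2 stuck-at-0, n5 stuck-at-0, n6 stuck-at-0, n7 stuck-at-1.
Only n1 stuck-at-0 is consistent with every test.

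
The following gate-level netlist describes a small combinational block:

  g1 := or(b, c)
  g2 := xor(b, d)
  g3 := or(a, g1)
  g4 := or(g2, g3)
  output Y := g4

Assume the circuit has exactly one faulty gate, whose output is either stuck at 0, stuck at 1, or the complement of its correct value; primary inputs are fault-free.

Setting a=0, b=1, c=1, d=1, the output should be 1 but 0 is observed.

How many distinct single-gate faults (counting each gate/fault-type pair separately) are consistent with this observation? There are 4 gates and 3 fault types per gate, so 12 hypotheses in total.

6

Fault-free: g1=1, g2=0, g3=1, g4=1 → 1. Observed 0.
  g1 stuck-at-0: output 0 ✓
  g1 stuck-at-1: output 1 ✗
  g1 inverted output: output 0 ✓
  g2 stuck-at-0: output 1 ✗
  g2 stuck-at-1: output 1 ✗
  g2 inverted output: output 1 ✗
  g3 stuck-at-0: output 0 ✓
  g3 stuck-at-1: output 1 ✗
  g3 inverted output: output 0 ✓
  g4 stuck-at-0: output 0 ✓
  g4 stuck-at-1: output 1 ✗
  g4 inverted output: output 0 ✓
Consistent faults: {g1 stuck-at-0, g1 inverted output, g3 stuck-at-0, g3 inverted output, g4 stuck-at-0, g4 inverted output} — 6 in all.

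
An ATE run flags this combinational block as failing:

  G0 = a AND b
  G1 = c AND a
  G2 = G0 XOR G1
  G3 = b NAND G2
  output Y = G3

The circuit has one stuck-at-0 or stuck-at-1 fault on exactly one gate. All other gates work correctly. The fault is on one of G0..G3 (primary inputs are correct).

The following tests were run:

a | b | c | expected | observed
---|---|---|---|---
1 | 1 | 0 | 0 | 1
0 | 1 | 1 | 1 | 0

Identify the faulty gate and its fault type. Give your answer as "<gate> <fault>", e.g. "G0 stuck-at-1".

Fault-free values for test 1 (a=1, b=1, c=0): G0=1, G1=0, G2=1, G3=0, giving Y=0. Observed 1.
Test 1: faults giving observed 1 are {G0 stuck-at-0, G1 stuck-at-1, G2 stuck-at-0, G3 stuck-at-1}.
Test 2 (a=0, b=1, c=1): fault-free G0=0, G1=0, G2=0, G3=1 → 1; observed 0. Eliminates G0 stuck-at-0, G2 stuck-at-0, G3 stuck-at-1.
Only G1 stuck-at-1 is consistent with every test.

G1 stuck-at-1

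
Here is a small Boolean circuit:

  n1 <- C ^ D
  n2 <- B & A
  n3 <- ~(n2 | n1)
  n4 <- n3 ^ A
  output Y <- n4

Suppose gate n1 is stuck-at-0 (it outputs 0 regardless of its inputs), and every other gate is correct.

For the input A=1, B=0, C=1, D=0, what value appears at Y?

Propagate with n1 forced: n1=0 [stuck-at-0], n2=0, n3=1, n4=0.
So Y = 0. (Without the fault it would be 1.)

0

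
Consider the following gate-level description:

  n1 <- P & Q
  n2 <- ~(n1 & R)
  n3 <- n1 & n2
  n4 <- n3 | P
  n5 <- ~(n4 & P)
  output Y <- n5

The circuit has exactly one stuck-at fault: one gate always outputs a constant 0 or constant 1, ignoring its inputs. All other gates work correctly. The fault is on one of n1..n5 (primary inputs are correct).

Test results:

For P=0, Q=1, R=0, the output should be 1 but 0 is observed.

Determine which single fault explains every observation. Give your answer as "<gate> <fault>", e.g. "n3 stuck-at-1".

n5 stuck-at-0

Fault-free values for test 1 (P=0, Q=1, R=0): n1=0, n2=1, n3=0, n4=0, n5=1, giving Y=1. Observed 0.
Test 1: faults giving observed 0 are {n5 stuck-at-0}.
Only n5 stuck-at-0 is consistent with every test.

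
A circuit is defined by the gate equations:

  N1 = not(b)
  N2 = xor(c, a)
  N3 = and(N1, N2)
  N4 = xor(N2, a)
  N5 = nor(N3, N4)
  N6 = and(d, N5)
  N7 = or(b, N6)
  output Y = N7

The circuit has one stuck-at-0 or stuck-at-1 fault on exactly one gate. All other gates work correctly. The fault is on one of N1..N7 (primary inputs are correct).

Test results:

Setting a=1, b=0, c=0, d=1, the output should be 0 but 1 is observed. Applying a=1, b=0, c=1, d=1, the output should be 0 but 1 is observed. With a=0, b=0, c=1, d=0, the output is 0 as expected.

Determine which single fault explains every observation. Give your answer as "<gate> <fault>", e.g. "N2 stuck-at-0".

Fault-free values for test 1 (a=1, b=0, c=0, d=1): N1=1, N2=1, N3=1, N4=0, N5=0, N6=0, N7=0, giving Y=0. Observed 1.
Test 1: faults giving observed 1 are {N1 stuck-at-0, N3 stuck-at-0, N5 stuck-at-1, N6 stuck-at-1, N7 stuck-at-1}.
Test 2 (a=1, b=0, c=1, d=1): fault-free N1=1, N2=0, N3=0, N4=1, N5=0, N6=0, N7=0 → 0; observed 1. Eliminates N1 stuck-at-0, N3 stuck-at-0.
Test 3 (a=0, b=0, c=1, d=0): fault-free N1=1, N2=1, N3=1, N4=1, N5=0, N6=0, N7=0 → 0; observed 0. Eliminates N6 stuck-at-1, N7 stuck-at-1.
Only N5 stuck-at-1 is consistent with every test.

N5 stuck-at-1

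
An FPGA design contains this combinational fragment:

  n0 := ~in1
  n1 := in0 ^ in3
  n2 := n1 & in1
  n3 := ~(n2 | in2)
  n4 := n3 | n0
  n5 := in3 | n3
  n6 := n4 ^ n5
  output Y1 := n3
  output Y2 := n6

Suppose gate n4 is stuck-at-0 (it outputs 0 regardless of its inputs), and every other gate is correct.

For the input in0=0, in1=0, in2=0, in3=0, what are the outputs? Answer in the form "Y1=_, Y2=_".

Propagate with n4 forced: n0=1, n1=0, n2=0, n3=1, n4=0 [stuck-at-0], n5=1, n6=1.
So the outputs are Y1=1, Y2=1. (Without the fault they would be Y1=1, Y2=0.)

Y1=1, Y2=1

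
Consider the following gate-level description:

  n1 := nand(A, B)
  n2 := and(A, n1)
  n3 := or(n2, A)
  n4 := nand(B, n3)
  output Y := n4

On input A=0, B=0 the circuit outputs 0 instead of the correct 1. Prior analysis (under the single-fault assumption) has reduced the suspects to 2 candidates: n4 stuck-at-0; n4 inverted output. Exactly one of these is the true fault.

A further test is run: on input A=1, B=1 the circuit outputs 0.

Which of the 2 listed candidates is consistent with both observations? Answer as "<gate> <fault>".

Evaluate each candidate on input A=1, B=1:
  n4 stuck-at-0: n1=0, n2=0, n3=1, n4=0 [stuck-at-0] → 0 — matches
  n4 inverted output: n1=0, n2=0, n3=1, n4=1 [inverted output] → 1 — eliminated
Only n4 stuck-at-0 reproduces the observed 0.

n4 stuck-at-0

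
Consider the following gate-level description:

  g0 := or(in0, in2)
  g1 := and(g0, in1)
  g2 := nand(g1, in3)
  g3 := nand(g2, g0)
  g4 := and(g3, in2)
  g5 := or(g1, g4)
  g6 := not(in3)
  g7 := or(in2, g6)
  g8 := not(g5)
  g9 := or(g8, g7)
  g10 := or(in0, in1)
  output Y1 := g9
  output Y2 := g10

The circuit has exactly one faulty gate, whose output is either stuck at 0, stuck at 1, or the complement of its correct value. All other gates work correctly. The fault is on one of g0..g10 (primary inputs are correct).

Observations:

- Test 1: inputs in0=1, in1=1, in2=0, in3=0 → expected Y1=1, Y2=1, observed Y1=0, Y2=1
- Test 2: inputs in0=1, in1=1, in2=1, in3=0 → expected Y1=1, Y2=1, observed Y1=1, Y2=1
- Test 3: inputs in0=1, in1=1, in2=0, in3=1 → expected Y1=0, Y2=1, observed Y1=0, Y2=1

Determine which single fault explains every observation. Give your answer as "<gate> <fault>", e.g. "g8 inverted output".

g6 stuck-at-0

Fault-free values for test 1 (in0=1, in1=1, in2=0, in3=0): g0=1, g1=1, g2=1, g3=0, g4=0, g5=1, g6=1, g7=1, g8=0, g9=1, g10=1, giving Y1=1, Y2=1. Observed Y1=0, Y2=1.
Test 1: faults giving observed Y1=0, Y2=1 are {g6 stuck-at-0, g6 inverted output, g7 stuck-at-0, g7 inverted output, g9 stuck-at-0, g9 inverted output}.
Test 2 (in0=1, in1=1, in2=1, in3=0): fault-free g0=1, g1=1, g2=1, g3=0, g4=0, g5=1, g6=1, g7=1, g8=0, g9=1, g10=1 → Y1=1, Y2=1; observed Y1=1, Y2=1. Eliminates g7 stuck-at-0, g7 inverted output, g9 stuck-at-0, g9 inverted output.
Test 3 (in0=1, in1=1, in2=0, in3=1): fault-free g0=1, g1=1, g2=0, g3=1, g4=0, g5=1, g6=0, g7=0, g8=0, g9=0, g10=1 → Y1=0, Y2=1; observed Y1=0, Y2=1. Eliminates g6 inverted output.
Only g6 stuck-at-0 is consistent with every test.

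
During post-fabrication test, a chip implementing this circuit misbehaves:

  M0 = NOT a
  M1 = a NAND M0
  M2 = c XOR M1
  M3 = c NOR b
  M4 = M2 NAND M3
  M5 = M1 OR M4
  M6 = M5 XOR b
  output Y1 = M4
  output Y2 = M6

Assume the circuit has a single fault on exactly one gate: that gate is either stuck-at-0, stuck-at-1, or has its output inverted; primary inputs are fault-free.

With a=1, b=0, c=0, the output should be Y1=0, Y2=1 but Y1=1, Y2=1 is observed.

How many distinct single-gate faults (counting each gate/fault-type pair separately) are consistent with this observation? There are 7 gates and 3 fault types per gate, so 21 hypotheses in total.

Fault-free: M0=0, M1=1, M2=1, M3=1, M4=0, M5=1, M6=1 → Y1=0, Y2=1. Observed Y1=1, Y2=1.
  M0: stuck-at-1, inverted output ✓; others ✗
  M1: stuck-at-0, inverted output ✓; others ✗
  M2: stuck-at-0, inverted output ✓; others ✗
  M3: stuck-at-0, inverted output ✓; others ✗
  M4: stuck-at-1, inverted output ✓; others ✗
  M5: none of the 3 fault types match ✗
  M6: none of the 3 fault types match ✗
Consistent faults: {M0 stuck-at-1, M0 inverted output, M1 stuck-at-0, M1 inverted output, M2 stuck-at-0, M2 inverted output, M3 stuck-at-0, M3 inverted output, M4 stuck-at-1, M4 inverted output} — 10 in all.

10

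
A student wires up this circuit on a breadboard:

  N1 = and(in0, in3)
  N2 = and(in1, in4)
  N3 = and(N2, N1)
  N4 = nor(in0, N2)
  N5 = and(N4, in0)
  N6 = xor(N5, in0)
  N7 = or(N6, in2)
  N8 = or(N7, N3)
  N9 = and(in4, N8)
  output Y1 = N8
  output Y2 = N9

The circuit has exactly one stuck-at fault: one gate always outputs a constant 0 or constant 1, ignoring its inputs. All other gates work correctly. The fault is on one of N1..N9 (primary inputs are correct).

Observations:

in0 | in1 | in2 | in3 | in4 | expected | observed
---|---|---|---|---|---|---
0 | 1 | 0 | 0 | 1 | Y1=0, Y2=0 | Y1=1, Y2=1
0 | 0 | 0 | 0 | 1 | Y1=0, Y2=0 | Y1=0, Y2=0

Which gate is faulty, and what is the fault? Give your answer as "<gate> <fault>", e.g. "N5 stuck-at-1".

Fault-free values for test 1 (in0=0, in1=1, in2=0, in3=0, in4=1): N1=0, N2=1, N3=0, N4=0, N5=0, N6=0, N7=0, N8=0, N9=0, giving Y1=0, Y2=0. Observed Y1=1, Y2=1.
Test 1: faults giving observed Y1=1, Y2=1 are {N1 stuck-at-1, N3 stuck-at-1, N5 stuck-at-1, N6 stuck-at-1, N7 stuck-at-1, N8 stuck-at-1}.
Test 2 (in0=0, in1=0, in2=0, in3=0, in4=1): fault-free N1=0, N2=0, N3=0, N4=1, N5=0, N6=0, N7=0, N8=0, N9=0 → Y1=0, Y2=0; observed Y1=0, Y2=0. Eliminates N3 stuck-at-1, N5 stuck-at-1, N6 stuck-at-1, N7 stuck-at-1, N8 stuck-at-1.
Only N1 stuck-at-1 is consistent with every test.

N1 stuck-at-1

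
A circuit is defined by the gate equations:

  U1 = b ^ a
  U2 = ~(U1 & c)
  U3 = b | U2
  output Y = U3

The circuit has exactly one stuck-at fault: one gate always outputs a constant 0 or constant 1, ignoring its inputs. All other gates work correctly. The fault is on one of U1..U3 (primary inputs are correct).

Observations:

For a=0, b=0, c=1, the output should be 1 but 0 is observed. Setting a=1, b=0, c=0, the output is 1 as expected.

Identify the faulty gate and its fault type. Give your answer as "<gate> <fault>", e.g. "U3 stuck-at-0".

Fault-free values for test 1 (a=0, b=0, c=1): U1=0, U2=1, U3=1, giving Y=1. Observed 0.
Test 1: faults giving observed 0 are {U1 stuck-at-1, U2 stuck-at-0, U3 stuck-at-0}.
Test 2 (a=1, b=0, c=0): fault-free U1=1, U2=1, U3=1 → 1; observed 1. Eliminates U2 stuck-at-0, U3 stuck-at-0.
Only U1 stuck-at-1 is consistent with every test.

U1 stuck-at-1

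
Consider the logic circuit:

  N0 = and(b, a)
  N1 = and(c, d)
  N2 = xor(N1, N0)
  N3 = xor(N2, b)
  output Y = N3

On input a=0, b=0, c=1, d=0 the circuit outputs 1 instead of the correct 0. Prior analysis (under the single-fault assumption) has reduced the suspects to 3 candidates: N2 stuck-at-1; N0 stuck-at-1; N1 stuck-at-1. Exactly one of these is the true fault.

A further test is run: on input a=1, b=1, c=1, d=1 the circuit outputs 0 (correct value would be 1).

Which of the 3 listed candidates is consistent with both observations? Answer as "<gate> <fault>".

N2 stuck-at-1

Evaluate each candidate on input a=1, b=1, c=1, d=1:
  N2 stuck-at-1: N0=1, N1=1, N2=1 [stuck-at-1], N3=0 → 0 — matches
  N0 stuck-at-1: N0=1 [stuck-at-1], N1=1, N2=0, N3=1 → 1 — eliminated
  N1 stuck-at-1: N0=1, N1=1 [stuck-at-1], N2=0, N3=1 → 1 — eliminated
Only N2 stuck-at-1 reproduces the observed 0.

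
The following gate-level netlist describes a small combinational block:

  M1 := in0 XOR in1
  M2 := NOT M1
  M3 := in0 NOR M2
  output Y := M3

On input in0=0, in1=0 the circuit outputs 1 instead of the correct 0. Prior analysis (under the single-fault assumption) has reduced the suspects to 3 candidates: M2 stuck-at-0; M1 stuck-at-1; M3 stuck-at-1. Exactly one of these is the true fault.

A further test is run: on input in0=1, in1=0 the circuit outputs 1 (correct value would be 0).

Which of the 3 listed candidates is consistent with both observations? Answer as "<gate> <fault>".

Evaluate each candidate on input in0=1, in1=0:
  M2 stuck-at-0: M1=1, M2=0 [stuck-at-0], M3=0 → 0 — eliminated
  M1 stuck-at-1: M1=1 [stuck-at-1], M2=0, M3=0 → 0 — eliminated
  M3 stuck-at-1: M1=1, M2=0, M3=1 [stuck-at-1] → 1 — matches
Only M3 stuck-at-1 reproduces the observed 1.

M3 stuck-at-1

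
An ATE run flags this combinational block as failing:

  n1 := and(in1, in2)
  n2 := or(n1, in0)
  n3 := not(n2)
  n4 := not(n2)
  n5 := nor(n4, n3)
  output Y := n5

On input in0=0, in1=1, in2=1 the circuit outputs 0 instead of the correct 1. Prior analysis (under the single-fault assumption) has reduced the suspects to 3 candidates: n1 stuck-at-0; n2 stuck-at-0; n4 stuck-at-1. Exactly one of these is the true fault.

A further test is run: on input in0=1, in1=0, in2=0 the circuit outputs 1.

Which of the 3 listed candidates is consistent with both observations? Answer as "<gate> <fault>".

Evaluate each candidate on input in0=1, in1=0, in2=0:
  n1 stuck-at-0: n1=0 [stuck-at-0], n2=1, n3=0, n4=0, n5=1 → 1 — matches
  n2 stuck-at-0: n1=0, n2=0 [stuck-at-0], n3=1, n4=1, n5=0 → 0 — eliminated
  n4 stuck-at-1: n1=0, n2=1, n3=0, n4=1 [stuck-at-1], n5=0 → 0 — eliminated
Only n1 stuck-at-0 reproduces the observed 1.

n1 stuck-at-0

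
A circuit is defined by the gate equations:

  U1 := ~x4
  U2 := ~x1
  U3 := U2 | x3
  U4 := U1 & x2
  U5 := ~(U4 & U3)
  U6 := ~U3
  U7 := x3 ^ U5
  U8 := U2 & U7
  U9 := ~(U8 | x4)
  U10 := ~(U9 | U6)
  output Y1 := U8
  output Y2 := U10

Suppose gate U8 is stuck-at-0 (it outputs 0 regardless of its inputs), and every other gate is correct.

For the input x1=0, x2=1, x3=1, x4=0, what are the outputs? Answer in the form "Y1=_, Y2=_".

Y1=0, Y2=0

Propagate with U8 forced: U1=1, U2=1, U3=1, U4=1, U5=0, U6=0, U7=1, U8=0 [stuck-at-0], U9=1, U10=0.
So the outputs are Y1=0, Y2=0. (Without the fault they would be Y1=1, Y2=1.)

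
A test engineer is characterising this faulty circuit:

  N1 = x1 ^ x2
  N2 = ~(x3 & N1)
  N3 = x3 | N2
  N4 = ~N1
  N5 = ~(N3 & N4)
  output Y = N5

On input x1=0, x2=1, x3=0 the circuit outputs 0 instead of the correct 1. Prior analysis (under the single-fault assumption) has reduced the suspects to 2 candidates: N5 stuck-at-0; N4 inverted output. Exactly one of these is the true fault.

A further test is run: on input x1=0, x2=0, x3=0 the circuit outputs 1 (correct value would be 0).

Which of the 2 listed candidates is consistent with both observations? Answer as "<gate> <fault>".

Evaluate each candidate on input x1=0, x2=0, x3=0:
  N5 stuck-at-0: N1=0, N2=1, N3=1, N4=1, N5=0 [stuck-at-0] → 0 — eliminated
  N4 inverted output: N1=0, N2=1, N3=1, N4=0 [inverted output], N5=1 → 1 — matches
Only N4 inverted output reproduces the observed 1.

N4 inverted output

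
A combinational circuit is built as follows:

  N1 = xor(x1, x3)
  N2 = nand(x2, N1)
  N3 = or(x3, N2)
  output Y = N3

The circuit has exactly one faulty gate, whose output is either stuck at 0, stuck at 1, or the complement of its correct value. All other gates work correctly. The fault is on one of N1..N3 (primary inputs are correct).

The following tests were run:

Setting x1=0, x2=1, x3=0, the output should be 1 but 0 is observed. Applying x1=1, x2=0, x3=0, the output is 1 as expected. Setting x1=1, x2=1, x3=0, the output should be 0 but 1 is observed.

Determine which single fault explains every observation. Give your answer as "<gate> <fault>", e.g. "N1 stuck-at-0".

Fault-free values for test 1 (x1=0, x2=1, x3=0): N1=0, N2=1, N3=1, giving Y=1. Observed 0.
Test 1: faults giving observed 0 are {N1 stuck-at-1, N1 inverted output, N2 stuck-at-0, N2 inverted output, N3 stuck-at-0, N3 inverted output}.
Test 2 (x1=1, x2=0, x3=0): fault-free N1=1, N2=1, N3=1 → 1; observed 1. Eliminates N2 stuck-at-0, N2 inverted output, N3 stuck-at-0, N3 inverted output.
Test 3 (x1=1, x2=1, x3=0): fault-free N1=1, N2=0, N3=0 → 0; observed 1. Eliminates N1 stuck-at-1.
Only N1 inverted output is consistent with every test.

N1 inverted output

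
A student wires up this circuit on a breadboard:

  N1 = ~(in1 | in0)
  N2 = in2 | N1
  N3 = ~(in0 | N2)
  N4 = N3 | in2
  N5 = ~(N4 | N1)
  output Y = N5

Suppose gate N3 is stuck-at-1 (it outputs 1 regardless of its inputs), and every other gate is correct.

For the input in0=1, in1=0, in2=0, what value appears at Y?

Propagate with N3 forced: N1=0, N2=0, N3=1 [stuck-at-1], N4=1, N5=0.
So Y = 0. (Without the fault it would be 1.)

0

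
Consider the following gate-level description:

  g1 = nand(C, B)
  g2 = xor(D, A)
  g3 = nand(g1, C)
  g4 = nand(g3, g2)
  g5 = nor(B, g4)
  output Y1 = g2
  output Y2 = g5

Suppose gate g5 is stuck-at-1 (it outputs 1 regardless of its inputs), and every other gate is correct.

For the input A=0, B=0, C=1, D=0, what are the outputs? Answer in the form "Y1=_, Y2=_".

Propagate with g5 forced: g1=1, g2=0, g3=0, g4=1, g5=1 [stuck-at-1].
So the outputs are Y1=0, Y2=1. (Without the fault they would be Y1=0, Y2=0.)

Y1=0, Y2=1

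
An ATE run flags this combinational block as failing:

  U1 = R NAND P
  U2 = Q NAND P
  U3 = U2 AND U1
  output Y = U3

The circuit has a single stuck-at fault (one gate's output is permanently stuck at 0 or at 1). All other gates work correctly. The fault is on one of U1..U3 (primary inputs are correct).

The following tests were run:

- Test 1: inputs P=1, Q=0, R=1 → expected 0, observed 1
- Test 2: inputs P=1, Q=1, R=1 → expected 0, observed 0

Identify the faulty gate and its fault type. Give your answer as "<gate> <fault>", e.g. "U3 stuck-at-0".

Fault-free values for test 1 (P=1, Q=0, R=1): U1=0, U2=1, U3=0, giving Y=0. Observed 1.
Test 1: faults giving observed 1 are {U1 stuck-at-1, U3 stuck-at-1}.
Test 2 (P=1, Q=1, R=1): fault-free U1=0, U2=0, U3=0 → 0; observed 0. Eliminates U3 stuck-at-1.
Only U1 stuck-at-1 is consistent with every test.

U1 stuck-at-1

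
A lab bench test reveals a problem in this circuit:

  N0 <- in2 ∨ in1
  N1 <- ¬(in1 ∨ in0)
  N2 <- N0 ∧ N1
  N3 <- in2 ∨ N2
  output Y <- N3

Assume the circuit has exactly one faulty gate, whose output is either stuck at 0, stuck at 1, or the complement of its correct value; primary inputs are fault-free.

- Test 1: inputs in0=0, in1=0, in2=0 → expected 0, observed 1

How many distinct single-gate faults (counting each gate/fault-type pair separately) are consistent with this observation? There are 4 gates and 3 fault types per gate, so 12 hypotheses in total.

6

Fault-free: N0=0, N1=1, N2=0, N3=0 → 0. Observed 1.
  N0 stuck-at-0: output 0 ✗
  N0 stuck-at-1: output 1 ✓
  N0 inverted output: output 1 ✓
  N1 stuck-at-0: output 0 ✗
  N1 stuck-at-1: output 0 ✗
  N1 inverted output: output 0 ✗
  N2 stuck-at-0: output 0 ✗
  N2 stuck-at-1: output 1 ✓
  N2 inverted output: output 1 ✓
  N3 stuck-at-0: output 0 ✗
  N3 stuck-at-1: output 1 ✓
  N3 inverted output: output 1 ✓
Consistent faults: {N0 stuck-at-1, N0 inverted output, N2 stuck-at-1, N2 inverted output, N3 stuck-at-1, N3 inverted output} — 6 in all.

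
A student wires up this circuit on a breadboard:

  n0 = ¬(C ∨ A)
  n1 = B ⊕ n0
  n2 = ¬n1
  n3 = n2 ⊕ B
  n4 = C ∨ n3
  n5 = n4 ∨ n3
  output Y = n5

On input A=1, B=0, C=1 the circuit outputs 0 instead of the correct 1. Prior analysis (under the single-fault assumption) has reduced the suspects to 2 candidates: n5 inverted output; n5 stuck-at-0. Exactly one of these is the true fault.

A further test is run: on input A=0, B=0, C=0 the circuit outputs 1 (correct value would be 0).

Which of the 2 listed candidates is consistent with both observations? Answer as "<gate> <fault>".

n5 inverted output

Evaluate each candidate on input A=0, B=0, C=0:
  n5 inverted output: n0=1, n1=1, n2=0, n3=0, n4=0, n5=1 [inverted output] → 1 — matches
  n5 stuck-at-0: n0=1, n1=1, n2=0, n3=0, n4=0, n5=0 [stuck-at-0] → 0 — eliminated
Only n5 inverted output reproduces the observed 1.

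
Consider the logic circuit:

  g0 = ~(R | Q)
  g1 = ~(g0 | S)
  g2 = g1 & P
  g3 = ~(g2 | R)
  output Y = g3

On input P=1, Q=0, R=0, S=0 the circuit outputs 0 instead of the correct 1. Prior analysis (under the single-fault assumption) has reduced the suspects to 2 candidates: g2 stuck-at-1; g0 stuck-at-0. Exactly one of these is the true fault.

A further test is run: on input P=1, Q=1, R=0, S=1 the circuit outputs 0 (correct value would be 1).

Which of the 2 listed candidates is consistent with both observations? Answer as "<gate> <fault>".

g2 stuck-at-1

Evaluate each candidate on input P=1, Q=1, R=0, S=1:
  g2 stuck-at-1: g0=0, g1=0, g2=1 [stuck-at-1], g3=0 → 0 — matches
  g0 stuck-at-0: g0=0 [stuck-at-0], g1=0, g2=0, g3=1 → 1 — eliminated
Only g2 stuck-at-1 reproduces the observed 0.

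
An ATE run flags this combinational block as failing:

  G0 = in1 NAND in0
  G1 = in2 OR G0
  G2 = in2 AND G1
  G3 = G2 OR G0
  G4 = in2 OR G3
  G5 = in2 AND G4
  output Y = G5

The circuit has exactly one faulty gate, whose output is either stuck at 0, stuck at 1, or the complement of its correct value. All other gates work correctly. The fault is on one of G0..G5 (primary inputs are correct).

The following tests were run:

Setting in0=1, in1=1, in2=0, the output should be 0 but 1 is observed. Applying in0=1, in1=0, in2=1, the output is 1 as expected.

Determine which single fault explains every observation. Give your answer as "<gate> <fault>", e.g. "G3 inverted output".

Fault-free values for test 1 (in0=1, in1=1, in2=0): G0=0, G1=0, G2=0, G3=0, G4=0, G5=0, giving Y=0. Observed 1.
Test 1: faults giving observed 1 are {G5 stuck-at-1, G5 inverted output}.
Test 2 (in0=1, in1=0, in2=1): fault-free G0=1, G1=1, G2=1, G3=1, G4=1, G5=1 → 1; observed 1. Eliminates G5 inverted output.
Only G5 stuck-at-1 is consistent with every test.

G5 stuck-at-1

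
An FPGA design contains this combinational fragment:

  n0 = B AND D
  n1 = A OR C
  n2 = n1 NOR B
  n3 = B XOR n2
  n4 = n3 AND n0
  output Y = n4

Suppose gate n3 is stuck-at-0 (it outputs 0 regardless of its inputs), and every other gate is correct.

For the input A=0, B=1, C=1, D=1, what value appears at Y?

Propagate with n3 forced: n0=1, n1=1, n2=0, n3=0 [stuck-at-0], n4=0.
So Y = 0. (Without the fault it would be 1.)

0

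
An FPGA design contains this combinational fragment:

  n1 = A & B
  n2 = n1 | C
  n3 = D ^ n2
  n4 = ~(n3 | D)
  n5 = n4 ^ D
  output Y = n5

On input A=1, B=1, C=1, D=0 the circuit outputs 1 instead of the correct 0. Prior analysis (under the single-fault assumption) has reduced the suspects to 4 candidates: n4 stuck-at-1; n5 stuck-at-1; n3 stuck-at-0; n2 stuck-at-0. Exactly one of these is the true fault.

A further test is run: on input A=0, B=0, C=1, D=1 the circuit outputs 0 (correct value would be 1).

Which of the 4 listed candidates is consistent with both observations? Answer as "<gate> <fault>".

n4 stuck-at-1

Evaluate each candidate on input A=0, B=0, C=1, D=1:
  n4 stuck-at-1: n1=0, n2=1, n3=0, n4=1 [stuck-at-1], n5=0 → 0 — matches
  n5 stuck-at-1: n1=0, n2=1, n3=0, n4=0, n5=1 [stuck-at-1] → 1 — eliminated
  n3 stuck-at-0: n1=0, n2=1, n3=0 [stuck-at-0], n4=0, n5=1 → 1 — eliminated
  n2 stuck-at-0: n1=0, n2=0 [stuck-at-0], n3=1, n4=0, n5=1 → 1 — eliminated
Only n4 stuck-at-1 reproduces the observed 0.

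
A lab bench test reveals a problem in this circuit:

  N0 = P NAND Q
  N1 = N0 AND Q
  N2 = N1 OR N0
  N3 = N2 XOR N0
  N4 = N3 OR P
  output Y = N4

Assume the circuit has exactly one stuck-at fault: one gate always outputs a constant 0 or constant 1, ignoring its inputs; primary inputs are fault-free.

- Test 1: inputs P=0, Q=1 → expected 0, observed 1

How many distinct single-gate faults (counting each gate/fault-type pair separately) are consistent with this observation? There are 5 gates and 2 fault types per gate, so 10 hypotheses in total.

3

Fault-free: N0=1, N1=1, N2=1, N3=0, N4=0 → 0. Observed 1.
  N0 stuck-at-0: output 0 ✗
  N0 stuck-at-1: output 0 ✗
  N1 stuck-at-0: output 0 ✗
  N1 stuck-at-1: output 0 ✗
  N2 stuck-at-0: output 1 ✓
  N2 stuck-at-1: output 0 ✗
  N3 stuck-at-0: output 0 ✗
  N3 stuck-at-1: output 1 ✓
  N4 stuck-at-0: output 0 ✗
  N4 stuck-at-1: output 1 ✓
Consistent faults: {N2 stuck-at-0, N3 stuck-at-1, N4 stuck-at-1} — 3 in all.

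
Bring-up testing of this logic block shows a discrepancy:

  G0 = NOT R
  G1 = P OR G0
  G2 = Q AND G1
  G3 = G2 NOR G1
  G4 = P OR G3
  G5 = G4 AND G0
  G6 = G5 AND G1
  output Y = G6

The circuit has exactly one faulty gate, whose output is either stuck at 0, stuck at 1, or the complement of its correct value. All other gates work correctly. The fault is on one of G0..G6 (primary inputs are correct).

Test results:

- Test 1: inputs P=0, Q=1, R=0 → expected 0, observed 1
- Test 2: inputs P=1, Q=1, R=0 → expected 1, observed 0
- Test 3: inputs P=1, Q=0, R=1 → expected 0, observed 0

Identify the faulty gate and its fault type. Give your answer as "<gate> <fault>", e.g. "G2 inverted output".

Fault-free values for test 1 (P=0, Q=1, R=0): G0=1, G1=1, G2=1, G3=0, G4=0, G5=0, G6=0, giving Y=0. Observed 1.
Test 1: faults giving observed 1 are {G3 stuck-at-1, G3 inverted output, G4 stuck-at-1, G4 inverted output, G5 stuck-at-1, G5 inverted output, G6 stuck-at-1, G6 inverted output}.
Test 2 (P=1, Q=1, R=0): fault-free G0=1, G1=1, G2=1, G3=0, G4=1, G5=1, G6=1 → 1; observed 0. Eliminates G3 stuck-at-1, G3 inverted output, G4 stuck-at-1, G5 stuck-at-1, G6 stuck-at-1.
Test 3 (P=1, Q=0, R=1): fault-free G0=0, G1=1, G2=0, G3=0, G4=1, G5=0, G6=0 → 0; observed 0. Eliminates G5 inverted output, G6 inverted output.
Only G4 inverted output is consistent with every test.

G4 inverted output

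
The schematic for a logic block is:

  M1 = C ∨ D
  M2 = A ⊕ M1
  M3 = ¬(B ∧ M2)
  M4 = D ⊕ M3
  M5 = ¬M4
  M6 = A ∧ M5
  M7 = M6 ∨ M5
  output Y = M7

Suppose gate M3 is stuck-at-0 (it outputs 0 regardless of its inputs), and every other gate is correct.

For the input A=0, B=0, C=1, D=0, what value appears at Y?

Propagate with M3 forced: M1=1, M2=1, M3=0 [stuck-at-0], M4=0, M5=1, M6=0, M7=1.
So Y = 1. (Without the fault it would be 0.)

1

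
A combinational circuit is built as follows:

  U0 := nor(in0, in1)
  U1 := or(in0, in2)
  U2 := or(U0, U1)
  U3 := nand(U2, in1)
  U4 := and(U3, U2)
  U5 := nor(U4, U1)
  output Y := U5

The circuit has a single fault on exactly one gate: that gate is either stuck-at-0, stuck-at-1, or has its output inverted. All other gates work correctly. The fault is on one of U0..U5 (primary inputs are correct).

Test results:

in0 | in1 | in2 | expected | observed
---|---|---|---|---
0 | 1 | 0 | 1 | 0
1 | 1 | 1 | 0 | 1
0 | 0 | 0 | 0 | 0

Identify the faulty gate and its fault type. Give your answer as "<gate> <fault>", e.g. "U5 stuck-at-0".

U1 inverted output

Fault-free values for test 1 (in0=0, in1=1, in2=0): U0=0, U1=0, U2=0, U3=1, U4=0, U5=1, giving Y=1. Observed 0.
Test 1: faults giving observed 0 are {U1 stuck-at-1, U1 inverted output, U4 stuck-at-1, U4 inverted output, U5 stuck-at-0, U5 inverted output}.
Test 2 (in0=1, in1=1, in2=1): fault-free U0=0, U1=1, U2=1, U3=0, U4=0, U5=0 → 0; observed 1. Eliminates U1 stuck-at-1, U4 stuck-at-1, U4 inverted output, U5 stuck-at-0.
Test 3 (in0=0, in1=0, in2=0): fault-free U0=1, U1=0, U2=1, U3=1, U4=1, U5=0 → 0; observed 0. Eliminates U5 inverted output.
Only U1 inverted output is consistent with every test.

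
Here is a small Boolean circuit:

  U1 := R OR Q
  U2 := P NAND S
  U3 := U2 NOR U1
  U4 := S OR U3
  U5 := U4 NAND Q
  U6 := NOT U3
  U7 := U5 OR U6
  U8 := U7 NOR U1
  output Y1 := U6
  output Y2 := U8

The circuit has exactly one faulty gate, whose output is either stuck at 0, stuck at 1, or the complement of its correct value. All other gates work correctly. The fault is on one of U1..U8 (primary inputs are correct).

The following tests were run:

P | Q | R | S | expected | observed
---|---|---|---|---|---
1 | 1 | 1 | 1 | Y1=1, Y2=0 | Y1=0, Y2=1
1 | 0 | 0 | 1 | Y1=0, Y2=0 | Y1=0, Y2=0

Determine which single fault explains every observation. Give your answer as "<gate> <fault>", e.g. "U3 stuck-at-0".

Fault-free values for test 1 (P=1, Q=1, R=1, S=1): U1=1, U2=0, U3=0, U4=1, U5=0, U6=1, U7=1, U8=0, giving Y1=1, Y2=0. Observed Y1=0, Y2=1.
Test 1: faults giving observed Y1=0, Y2=1 are {U1 stuck-at-0, U1 inverted output}.
Test 2 (P=1, Q=0, R=0, S=1): fault-free U1=0, U2=0, U3=1, U4=1, U5=1, U6=0, U7=1, U8=0 → Y1=0, Y2=0; observed Y1=0, Y2=0. Eliminates U1 inverted output.
Only U1 stuck-at-0 is consistent with every test.

U1 stuck-at-0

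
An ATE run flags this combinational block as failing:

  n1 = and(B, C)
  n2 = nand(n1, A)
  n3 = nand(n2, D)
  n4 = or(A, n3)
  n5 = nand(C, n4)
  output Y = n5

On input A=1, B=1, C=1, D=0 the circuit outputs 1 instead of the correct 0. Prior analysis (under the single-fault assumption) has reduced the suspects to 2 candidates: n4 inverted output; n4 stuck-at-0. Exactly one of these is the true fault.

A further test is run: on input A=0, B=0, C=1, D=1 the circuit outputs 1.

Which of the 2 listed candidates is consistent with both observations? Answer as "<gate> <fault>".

n4 stuck-at-0

Evaluate each candidate on input A=0, B=0, C=1, D=1:
  n4 inverted output: n1=0, n2=1, n3=0, n4=1 [inverted output], n5=0 → 0 — eliminated
  n4 stuck-at-0: n1=0, n2=1, n3=0, n4=0 [stuck-at-0], n5=1 → 1 — matches
Only n4 stuck-at-0 reproduces the observed 1.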